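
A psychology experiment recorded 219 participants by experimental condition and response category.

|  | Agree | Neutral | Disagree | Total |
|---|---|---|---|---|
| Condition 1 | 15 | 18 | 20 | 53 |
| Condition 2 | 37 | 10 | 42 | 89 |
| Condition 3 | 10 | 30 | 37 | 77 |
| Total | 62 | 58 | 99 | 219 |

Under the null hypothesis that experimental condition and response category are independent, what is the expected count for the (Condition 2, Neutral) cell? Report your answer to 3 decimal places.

Row total (Condition 2) = 89; column total (Neutral) = 58; grand total N = 219.
Expected count = (row total × column total) / N = 89 × 58 / 219 = 23.571.

23.571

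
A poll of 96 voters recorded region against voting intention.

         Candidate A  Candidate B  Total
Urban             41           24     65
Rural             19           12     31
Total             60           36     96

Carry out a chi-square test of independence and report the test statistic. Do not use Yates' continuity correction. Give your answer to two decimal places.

0.03

Grand total N = 96.
Expected counts (row total × column total / N):
  Urban, Candidate A: 65×60/96 = 40.625
  Urban, Candidate B: 65×36/96 = 24.375
  Rural, Candidate A: 31×60/96 = 19.375
  Rural, Candidate B: 31×36/96 = 11.625
Contributions (O − E)²/E:
  (41 − 40.625)²/40.625 = 0.0035
  (24 − 24.375)²/24.375 = 0.0058
  (19 − 19.375)²/19.375 = 0.0073
  (12 − 11.625)²/11.625 = 0.0121
χ² = 0.0035 + 0.0058 + 0.0073 + 0.0121 = 0.03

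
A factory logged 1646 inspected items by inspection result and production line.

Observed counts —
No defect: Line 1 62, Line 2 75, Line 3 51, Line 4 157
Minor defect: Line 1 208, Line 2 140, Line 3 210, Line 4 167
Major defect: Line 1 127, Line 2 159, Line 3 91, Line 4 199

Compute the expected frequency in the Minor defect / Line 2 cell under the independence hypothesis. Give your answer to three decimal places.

Row total (Minor defect) = 725; column total (Line 2) = 374; grand total N = 1646.
Expected count = (row total × column total) / N = 725 × 374 / 1646 = 164.733.

164.733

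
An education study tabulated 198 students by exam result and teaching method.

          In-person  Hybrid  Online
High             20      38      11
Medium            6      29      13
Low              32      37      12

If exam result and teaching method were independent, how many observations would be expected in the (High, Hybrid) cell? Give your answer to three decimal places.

Row total (High) = 69; column total (Hybrid) = 104; grand total N = 198.
Expected count = (row total × column total) / N = 69 × 104 / 198 = 36.242.

36.242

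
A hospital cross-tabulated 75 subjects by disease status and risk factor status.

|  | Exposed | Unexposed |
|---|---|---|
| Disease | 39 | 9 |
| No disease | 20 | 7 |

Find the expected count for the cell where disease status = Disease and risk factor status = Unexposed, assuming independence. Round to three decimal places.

10.240

Row total (Disease) = 48; column total (Unexposed) = 16; grand total N = 75.
Expected count = (row total × column total) / N = 48 × 16 / 75 = 10.240.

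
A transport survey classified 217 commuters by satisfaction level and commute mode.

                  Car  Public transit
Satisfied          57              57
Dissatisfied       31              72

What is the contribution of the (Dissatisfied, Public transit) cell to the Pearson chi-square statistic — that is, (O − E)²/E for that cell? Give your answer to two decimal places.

Row total (Dissatisfied) = 103; column total (Public transit) = 129; N = 217.
Expected count E = 103 × 129 / 217 = 61.230.
Contribution = (O − E)²/E = (72 − 61.230)² / 61.230 = 1.89.

1.89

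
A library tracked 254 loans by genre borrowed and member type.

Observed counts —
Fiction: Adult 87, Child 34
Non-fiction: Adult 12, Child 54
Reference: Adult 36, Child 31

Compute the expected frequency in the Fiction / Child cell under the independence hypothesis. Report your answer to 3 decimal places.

Row total (Fiction) = 121; column total (Child) = 119; grand total N = 254.
Expected count = (row total × column total) / N = 121 × 119 / 254 = 56.689.

56.689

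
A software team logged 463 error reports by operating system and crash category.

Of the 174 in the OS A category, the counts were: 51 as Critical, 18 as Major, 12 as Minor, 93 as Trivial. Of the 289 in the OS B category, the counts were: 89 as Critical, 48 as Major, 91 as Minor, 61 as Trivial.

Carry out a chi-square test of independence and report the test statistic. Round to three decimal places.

Row totals: 174, 289. Column totals: 140, 66, 103, 154. Grand total N = 463.
Expected counts (row total × column total / N):
  OS A, Critical: 174×140/463 = 52.6134
  OS A, Major: 174×66/463 = 24.8035
  OS A, Minor: 174×103/463 = 38.7084
  OS A, Trivial: 174×154/463 = 57.8747
  OS B, Critical: 289×140/463 = 87.3866
  OS B, Major: 289×66/463 = 41.1965
  OS B, Minor: 289×103/463 = 64.2916
  OS B, Trivial: 289×154/463 = 96.1253
Contributions (O − E)²/E:
  (51 − 52.6134)²/52.6134 = 0.0495
  (18 − 24.8035)²/24.8035 = 1.8662
  (12 − 38.7084)²/38.7084 = 18.4285
  (93 − 57.8747)²/57.8747 = 21.3182
  (89 − 87.3866)²/87.3866 = 0.0298
  (48 − 41.1965)²/41.1965 = 1.1236
  (91 − 64.2916)²/64.2916 = 11.0954
  (61 − 96.1253)²/96.1253 = 12.8352
χ² = 0.0495 + 1.8662 + 18.4285 + 21.3182 + 0.0298 + 1.1236 + 11.0954 + 12.8352 = 66.746

66.746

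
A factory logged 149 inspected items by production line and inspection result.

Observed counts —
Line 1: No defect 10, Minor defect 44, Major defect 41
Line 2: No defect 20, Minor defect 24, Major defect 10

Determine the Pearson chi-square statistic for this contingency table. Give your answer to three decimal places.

Row totals: 95, 54. Column totals: 30, 68, 51. Grand total N = 149.
Expected counts (row total × column total / N):
  Line 1, No defect: 95×30/149 = 19.1275
  Line 1, Minor defect: 95×68/149 = 43.3557
  Line 1, Major defect: 95×51/149 = 32.5168
  Line 2, No defect: 54×30/149 = 10.8725
  Line 2, Minor defect: 54×68/149 = 24.6443
  Line 2, Major defect: 54×51/149 = 18.4832
Contributions (O − E)²/E:
  (10 − 19.1275)²/19.1275 = 4.3556
  (44 − 43.3557)²/43.3557 = 0.0096
  (41 − 32.5168)²/32.5168 = 2.2132
  (20 − 10.8725)²/10.8725 = 7.6626
  (24 − 24.6443)²/24.6443 = 0.0168
  (10 − 18.4832)²/18.4832 = 3.8935
χ² = 4.3556 + 0.0096 + 2.2132 + 7.6626 + 0.0168 + 3.8935 = 18.151

18.151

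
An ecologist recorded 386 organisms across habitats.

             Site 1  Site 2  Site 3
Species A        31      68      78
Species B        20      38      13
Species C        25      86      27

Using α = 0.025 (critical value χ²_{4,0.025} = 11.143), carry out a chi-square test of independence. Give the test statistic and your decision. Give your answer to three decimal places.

31.854; reject H₀

Row totals: 177, 71, 138. Column totals: 76, 192, 118. Grand total N = 386.
Expected counts (row total × column total / N):
  Species A, Site 1: 177×76/386 = 34.8497
  Species A, Site 2: 177×192/386 = 88.0415
  Species A, Site 3: 177×118/386 = 54.1088
  Species B, Site 1: 71×76/386 = 13.9793
  Species B, Site 2: 71×192/386 = 35.3161
  Species B, Site 3: 71×118/386 = 21.7047
  Species C, Site 1: 138×76/386 = 27.1710
  Species C, Site 2: 138×192/386 = 68.6425
  Species C, Site 3: 138×118/386 = 42.1865
Contributions (O − E)²/E:
  (31 − 34.8497)²/34.8497 = 0.4253
  (68 − 88.0415)²/88.0415 = 4.5622
  (78 − 54.1088)²/54.1088 = 10.5489
  (20 − 13.9793)²/13.9793 = 2.5930
  (38 − 35.3161)²/35.3161 = 0.2040
  (13 − 21.7047)²/21.7047 = 3.4910
  (25 − 27.1710)²/27.1710 = 0.1735
  (86 − 68.6425)²/68.6425 = 4.3892
  (27 − 42.1865)²/42.1865 = 5.4669
χ² = 0.4253 + 4.5622 + 10.5489 + 2.5930 + 0.2040 + 3.4910 + 0.1735 + 4.3892 + 5.4669 = 31.854
df = (3−1)(3−1) = 4. Since 31.854 > 11.143, reject the null hypothesis of independence at α = 0.025.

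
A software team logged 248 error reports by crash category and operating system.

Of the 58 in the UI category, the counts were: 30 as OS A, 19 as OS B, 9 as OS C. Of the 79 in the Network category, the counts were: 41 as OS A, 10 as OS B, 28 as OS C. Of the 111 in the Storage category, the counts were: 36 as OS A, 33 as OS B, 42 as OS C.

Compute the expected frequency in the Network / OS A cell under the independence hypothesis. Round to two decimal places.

Row total (Network) = 79; column total (OS A) = 107; grand total N = 248.
Expected count = (row total × column total) / N = 79 × 107 / 248 = 34.08.

34.08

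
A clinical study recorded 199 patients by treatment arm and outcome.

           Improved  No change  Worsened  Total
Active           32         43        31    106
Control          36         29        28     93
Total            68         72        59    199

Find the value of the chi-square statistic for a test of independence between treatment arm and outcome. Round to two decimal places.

Grand total N = 199.
Expected counts (row total × column total / N):
  Active, Improved: 106×68/199 = 36.221
  Active, No change: 106×72/199 = 38.352
  Active, Worsened: 106×59/199 = 31.427
  Control, Improved: 93×68/199 = 31.779
  Control, No change: 93×72/199 = 33.648
  Control, Worsened: 93×59/199 = 27.573
Contributions (O − E)²/E:
  (32 − 36.221)²/36.221 = 0.4919
  (43 − 38.352)²/38.352 = 0.5633
  (31 − 31.427)²/31.427 = 0.0058
  (36 − 31.779)²/31.779 = 0.5606
  (29 − 33.648)²/33.648 = 0.6421
  (28 − 27.573)²/27.573 = 0.0066
χ² = 0.4919 + 0.5633 + 0.0058 + 0.5606 + 0.6421 + 0.0066 = 2.27

2.27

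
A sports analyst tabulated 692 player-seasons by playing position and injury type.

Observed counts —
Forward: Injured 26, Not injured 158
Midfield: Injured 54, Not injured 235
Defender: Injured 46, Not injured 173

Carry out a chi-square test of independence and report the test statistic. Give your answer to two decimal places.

3.25

Row totals: 184, 289, 219. Column totals: 126, 566. Grand total N = 692.
Expected counts (row total × column total / N):
  Forward, Injured: 184×126/692 = 33.503
  Forward, Not injured: 184×566/692 = 150.497
  Midfield, Injured: 289×126/692 = 52.621
  Midfield, Not injured: 289×566/692 = 236.379
  Defender, Injured: 219×126/692 = 39.876
  Defender, Not injured: 219×566/692 = 179.124
Contributions (O − E)²/E:
  (26 − 33.503)²/33.503 = 1.6803
  (158 − 150.497)²/150.497 = 0.3741
  (54 − 52.621)²/52.621 = 0.0361
  (235 − 236.379)²/236.379 = 0.0080
  (46 − 39.876)²/39.876 = 0.9405
  (173 − 179.124)²/179.124 = 0.2094
χ² = 1.6803 + 0.3741 + 0.0361 + 0.0080 + 0.9405 + 0.2094 = 3.25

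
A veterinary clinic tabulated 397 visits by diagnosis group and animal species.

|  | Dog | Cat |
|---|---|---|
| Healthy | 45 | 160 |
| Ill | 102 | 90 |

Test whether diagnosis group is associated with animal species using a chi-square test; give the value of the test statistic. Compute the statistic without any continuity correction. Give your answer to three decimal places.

41.321

Row totals: 205, 192. Column totals: 147, 250. Grand total N = 397.
Expected counts (row total × column total / N):
  Healthy, Dog: 205×147/397 = 75.9068
  Healthy, Cat: 205×250/397 = 129.0932
  Ill, Dog: 192×147/397 = 71.0932
  Ill, Cat: 192×250/397 = 120.9068
Contributions (O − E)²/E:
  (45 − 75.9068)²/75.9068 = 12.5843
  (160 − 129.0932)²/129.0932 = 7.3995
  (102 − 71.0932)²/71.0932 = 13.4363
  (90 − 120.9068)²/120.9068 = 7.9006
χ² = 12.5843 + 7.3995 + 13.4363 + 7.9006 = 41.321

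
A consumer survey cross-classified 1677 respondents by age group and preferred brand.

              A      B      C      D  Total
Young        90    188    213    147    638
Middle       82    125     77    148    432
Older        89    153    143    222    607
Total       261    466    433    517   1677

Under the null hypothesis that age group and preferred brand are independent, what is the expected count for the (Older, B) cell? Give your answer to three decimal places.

168.671

Row total (Older) = 607; column total (B) = 466; grand total N = 1677.
Expected count = (row total × column total) / N = 607 × 466 / 1677 = 168.671.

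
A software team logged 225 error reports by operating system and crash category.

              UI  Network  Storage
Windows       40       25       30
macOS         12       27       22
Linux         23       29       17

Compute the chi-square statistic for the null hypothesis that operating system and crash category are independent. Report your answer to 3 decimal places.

Row totals: 95, 61, 69. Column totals: 75, 81, 69. Grand total N = 225.
Expected counts (row total × column total / N):
  Windows, UI: 95×75/225 = 31.6667
  Windows, Network: 95×81/225 = 34.2000
  Windows, Storage: 95×69/225 = 29.1333
  macOS, UI: 61×75/225 = 20.3333
  macOS, Network: 61×81/225 = 21.9600
  macOS, Storage: 61×69/225 = 18.7067
  Linux, UI: 69×75/225 = 23.0000
  Linux, Network: 69×81/225 = 24.8400
  Linux, Storage: 69×69/225 = 21.1600
Contributions (O − E)²/E:
  (40 − 31.6667)²/31.6667 = 2.1930
  (25 − 34.2000)²/34.2000 = 2.4749
  (30 − 29.1333)²/29.1333 = 0.0258
  (12 − 20.3333)²/20.3333 = 3.4153
  (27 − 21.9600)²/21.9600 = 1.1567
  (22 − 18.7067)²/18.7067 = 0.5798
  (23 − 23.0000)²/23.0000 = 0.0000
  (29 − 24.8400)²/24.8400 = 0.6967
  (17 − 21.1600)²/21.1600 = 0.8178
χ² = 2.1930 + 2.4749 + 0.0258 + 3.4153 + 1.1567 + 0.5798 + 0.0000 + 0.6967 + 0.8178 = 11.360

11.360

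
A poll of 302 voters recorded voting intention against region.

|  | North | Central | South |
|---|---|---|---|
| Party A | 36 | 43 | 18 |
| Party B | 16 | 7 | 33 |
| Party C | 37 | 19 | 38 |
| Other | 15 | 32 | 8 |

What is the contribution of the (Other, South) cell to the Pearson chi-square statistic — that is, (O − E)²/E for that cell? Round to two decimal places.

Row total (Other) = 55; column total (South) = 97; N = 302.
Expected count E = 55 × 97 / 302 = 17.666.
Contribution = (O − E)²/E = (8 − 17.666)² / 17.666 = 5.29.

5.29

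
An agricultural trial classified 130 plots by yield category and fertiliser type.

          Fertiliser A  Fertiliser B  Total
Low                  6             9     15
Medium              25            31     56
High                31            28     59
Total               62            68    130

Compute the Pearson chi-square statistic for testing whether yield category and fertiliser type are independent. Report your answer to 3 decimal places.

1.121

Grand total N = 130.
Expected counts (row total × column total / N):
  Low, Fertiliser A: 15×62/130 = 7.1538
  Low, Fertiliser B: 15×68/130 = 7.8462
  Medium, Fertiliser A: 56×62/130 = 26.7077
  Medium, Fertiliser B: 56×68/130 = 29.2923
  High, Fertiliser A: 59×62/130 = 28.1385
  High, Fertiliser B: 59×68/130 = 30.8615
Contributions (O − E)²/E:
  (6 − 7.1538)²/7.1538 = 0.1861
  (9 − 7.8462)²/7.8462 = 0.1697
  (25 − 26.7077)²/26.7077 = 0.1092
  (31 − 29.2923)²/29.2923 = 0.0996
  (31 − 28.1385)²/28.1385 = 0.2910
  (28 − 30.8615)²/30.8615 = 0.2653
χ² = 0.1861 + 0.1697 + 0.1092 + 0.0996 + 0.2910 + 0.2653 = 1.121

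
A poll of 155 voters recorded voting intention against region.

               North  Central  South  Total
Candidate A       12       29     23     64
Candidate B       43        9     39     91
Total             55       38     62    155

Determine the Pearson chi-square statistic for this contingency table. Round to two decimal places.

Grand total N = 155.
Expected counts (row total × column total / N):
  Candidate A, North: 64×55/155 = 22.710
  Candidate A, Central: 64×38/155 = 15.690
  Candidate A, South: 64×62/155 = 25.600
  Candidate B, North: 91×55/155 = 32.290
  Candidate B, Central: 91×38/155 = 22.310
  Candidate B, South: 91×62/155 = 36.400
Contributions (O − E)²/E:
  (12 − 22.710)²/22.710 = 5.0508
  (29 − 15.690)²/15.690 = 11.2910
  (23 − 25.600)²/25.600 = 0.2641
  (43 − 32.290)²/32.290 = 3.5523
  (9 − 22.310)²/22.310 = 7.9407
  (39 − 36.400)²/36.400 = 0.1857
χ² = 5.0508 + 11.2910 + 0.2641 + 3.5523 + 7.9407 + 0.1857 = 28.28

28.28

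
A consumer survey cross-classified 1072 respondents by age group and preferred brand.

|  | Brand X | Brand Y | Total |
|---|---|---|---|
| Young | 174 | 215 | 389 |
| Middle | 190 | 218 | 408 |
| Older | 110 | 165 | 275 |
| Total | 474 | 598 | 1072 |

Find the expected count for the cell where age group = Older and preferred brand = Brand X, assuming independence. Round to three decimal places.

Row total (Older) = 275; column total (Brand X) = 474; grand total N = 1072.
Expected count = (row total × column total) / N = 275 × 474 / 1072 = 121.595.

121.595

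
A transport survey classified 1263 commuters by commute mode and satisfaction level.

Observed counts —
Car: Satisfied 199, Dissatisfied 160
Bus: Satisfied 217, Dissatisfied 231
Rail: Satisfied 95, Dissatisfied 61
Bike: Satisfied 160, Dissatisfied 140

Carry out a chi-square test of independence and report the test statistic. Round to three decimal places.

Row totals: 359, 448, 156, 300. Column totals: 671, 592. Grand total N = 1263.
Expected counts (row total × column total / N):
  Car, Satisfied: 359×671/1263 = 190.7276
  Car, Dissatisfied: 359×592/1263 = 168.2724
  Bus, Satisfied: 448×671/1263 = 238.0111
  Bus, Dissatisfied: 448×592/1263 = 209.9889
  Rail, Satisfied: 156×671/1263 = 82.8789
  Rail, Dissatisfied: 156×592/1263 = 73.1211
  Bike, Satisfied: 300×671/1263 = 159.3824
  Bike, Dissatisfied: 300×592/1263 = 140.6176
Contributions (O − E)²/E:
  (199 − 190.7276)²/190.7276 = 0.3588
  (160 − 168.2724)²/168.2724 = 0.4067
  (217 − 238.0111)²/238.0111 = 1.8548
  (231 − 209.9889)²/209.9889 = 2.1023
  (95 − 82.8789)²/82.8789 = 1.7727
  (61 − 73.1211)²/73.1211 = 2.0093
  (160 − 159.3824)²/159.3824 = 0.0024
  (140 − 140.6176)²/140.6176 = 0.0027
χ² = 0.3588 + 0.4067 + 1.8548 + 2.1023 + 1.7727 + 2.0093 + 0.0024 + 0.0027 = 8.510

8.510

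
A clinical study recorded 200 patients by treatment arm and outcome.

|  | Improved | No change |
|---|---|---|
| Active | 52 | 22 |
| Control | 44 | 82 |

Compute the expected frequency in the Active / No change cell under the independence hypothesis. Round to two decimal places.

38.48

Row total (Active) = 74; column total (No change) = 104; grand total N = 200.
Expected count = (row total × column total) / N = 74 × 104 / 200 = 38.48.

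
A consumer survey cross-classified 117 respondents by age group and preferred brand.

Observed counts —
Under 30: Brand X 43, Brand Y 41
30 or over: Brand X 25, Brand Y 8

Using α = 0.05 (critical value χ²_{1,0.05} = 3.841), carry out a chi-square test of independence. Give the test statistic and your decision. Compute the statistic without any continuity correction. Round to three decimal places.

Row totals: 84, 33. Column totals: 68, 49. Grand total N = 117.
Expected counts (row total × column total / N):
  Under 30, Brand X: 84×68/117 = 48.8205
  Under 30, Brand Y: 84×49/117 = 35.1795
  30 or over, Brand X: 33×68/117 = 19.1795
  30 or over, Brand Y: 33×49/117 = 13.8205
Contributions (O − E)²/E:
  (43 − 48.8205)²/48.8205 = 0.6939
  (41 − 35.1795)²/35.1795 = 0.9630
  (25 − 19.1795)²/19.1795 = 1.7664
  (8 − 13.8205)²/13.8205 = 2.4513
χ² = 0.6939 + 0.9630 + 1.7664 + 2.4513 = 5.875
df = (2−1)(2−1) = 1. Since 5.875 > 3.841, reject the null hypothesis of independence at α = 0.05.

5.875; reject H₀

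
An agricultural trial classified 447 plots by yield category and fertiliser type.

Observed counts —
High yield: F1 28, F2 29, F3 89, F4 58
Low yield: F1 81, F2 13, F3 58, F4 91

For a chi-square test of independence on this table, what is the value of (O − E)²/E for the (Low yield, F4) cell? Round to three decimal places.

Row total (Low yield) = 243; column total (F4) = 149; N = 447.
Expected count E = 243 × 149 / 447 = 81.0000.
Contribution = (O − E)²/E = (91 − 81.0000)² / 81.0000 = 1.235.

1.235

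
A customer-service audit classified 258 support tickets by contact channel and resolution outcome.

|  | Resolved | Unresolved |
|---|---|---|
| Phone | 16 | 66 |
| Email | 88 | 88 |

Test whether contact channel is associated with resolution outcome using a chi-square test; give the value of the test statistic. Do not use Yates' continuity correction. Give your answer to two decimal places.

21.61

Row totals: 82, 176. Column totals: 104, 154. Grand total N = 258.
Expected counts (row total × column total / N):
  Phone, Resolved: 82×104/258 = 33.054
  Phone, Unresolved: 82×154/258 = 48.946
  Email, Resolved: 176×104/258 = 70.946
  Email, Unresolved: 176×154/258 = 105.054
Contributions (O − E)²/E:
  (16 − 33.054)²/33.054 = 8.7989
  (66 − 48.946)²/48.946 = 5.9420
  (88 − 70.946)²/70.946 = 4.0994
  (88 − 105.054)²/105.054 = 2.7685
χ² = 8.7989 + 5.9420 + 4.0994 + 2.7685 = 21.61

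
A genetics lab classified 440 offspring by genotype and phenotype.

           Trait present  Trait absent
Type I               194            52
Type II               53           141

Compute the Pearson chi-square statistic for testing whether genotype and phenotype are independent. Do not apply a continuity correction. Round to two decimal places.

Row totals: 246, 194. Column totals: 247, 193. Grand total N = 440.
Expected counts (row total × column total / N):
  Type I, Trait present: 246×247/440 = 138.095
  Type I, Trait absent: 246×193/440 = 107.905
  Type II, Trait present: 194×247/440 = 108.905
  Type II, Trait absent: 194×193/440 = 85.095
Contributions (O − E)²/E:
  (194 − 138.095)²/138.095 = 22.6320
  (52 − 107.905)²/107.905 = 28.9641
  (53 − 108.905)²/108.905 = 28.6981
  (141 − 85.095)²/85.095 = 36.7280
χ² = 22.6320 + 28.9641 + 28.6981 + 36.7280 = 117.02

117.02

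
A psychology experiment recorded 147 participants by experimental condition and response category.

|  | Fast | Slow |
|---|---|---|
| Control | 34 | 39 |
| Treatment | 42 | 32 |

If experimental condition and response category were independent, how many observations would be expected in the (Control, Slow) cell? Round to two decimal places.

35.26

Row total (Control) = 73; column total (Slow) = 71; grand total N = 147.
Expected count = (row total × column total) / N = 73 × 71 / 147 = 35.26.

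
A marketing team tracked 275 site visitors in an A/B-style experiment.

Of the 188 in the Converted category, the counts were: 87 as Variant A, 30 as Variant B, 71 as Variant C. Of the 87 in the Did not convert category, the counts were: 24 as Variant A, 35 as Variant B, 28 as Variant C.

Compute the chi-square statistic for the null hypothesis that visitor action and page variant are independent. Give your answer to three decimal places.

Row totals: 188, 87. Column totals: 111, 65, 99. Grand total N = 275.
Expected counts (row total × column total / N):
  Converted, Variant A: 188×111/275 = 75.8836
  Converted, Variant B: 188×65/275 = 44.4364
  Converted, Variant C: 188×99/275 = 67.6800
  Did not convert, Variant A: 87×111/275 = 35.1164
  Did not convert, Variant B: 87×65/275 = 20.5636
  Did not convert, Variant C: 87×99/275 = 31.3200
Contributions (O − E)²/E:
  (87 − 75.8836)²/75.8836 = 1.6285
  (30 − 44.4364)²/44.4364 = 4.6901
  (71 − 67.6800)²/67.6800 = 0.1629
  (24 − 35.1164)²/35.1164 = 3.5190
  (35 − 20.5636)²/20.5636 = 10.1349
  (28 − 31.3200)²/31.3200 = 0.3519
χ² = 1.6285 + 4.6901 + 0.1629 + 3.5190 + 10.1349 + 0.3519 = 20.487

20.487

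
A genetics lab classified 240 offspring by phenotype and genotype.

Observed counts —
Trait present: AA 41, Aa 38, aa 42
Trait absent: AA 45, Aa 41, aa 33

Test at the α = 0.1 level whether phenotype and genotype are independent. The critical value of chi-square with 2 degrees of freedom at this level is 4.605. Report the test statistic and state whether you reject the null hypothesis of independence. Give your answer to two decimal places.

1.36; fail to reject H₀

Row totals: 121, 119. Column totals: 86, 79, 75. Grand total N = 240.
Expected counts (row total × column total / N):
  Trait present, AA: 121×86/240 = 43.358
  Trait present, Aa: 121×79/240 = 39.829
  Trait present, aa: 121×75/240 = 37.812
  Trait absent, AA: 119×86/240 = 42.642
  Trait absent, Aa: 119×79/240 = 39.171
  Trait absent, aa: 119×75/240 = 37.188
Contributions (O − E)²/E:
  (41 − 43.358)²/43.358 = 0.1282
  (38 − 39.829)²/39.829 = 0.0840
  (42 − 37.812)²/37.812 = 0.4639
  (45 − 42.642)²/42.642 = 0.1304
  (41 − 39.171)²/39.171 = 0.0854
  (33 − 37.188)²/37.188 = 0.4716
χ² = 0.1282 + 0.0840 + 0.4639 + 0.1304 + 0.0854 + 0.4716 = 1.36
df = (2−1)(3−1) = 2. Since 1.36 < 4.605, fail to reject the null hypothesis of independence at α = 0.1.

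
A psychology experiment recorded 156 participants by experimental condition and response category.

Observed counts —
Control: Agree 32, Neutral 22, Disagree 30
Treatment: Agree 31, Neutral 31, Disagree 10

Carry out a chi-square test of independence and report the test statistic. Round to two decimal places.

Row totals: 84, 72. Column totals: 63, 53, 40. Grand total N = 156.
Expected counts (row total × column total / N):
  Control, Agree: 84×63/156 = 33.923
  Control, Neutral: 84×53/156 = 28.538
  Control, Disagree: 84×40/156 = 21.538
  Treatment, Agree: 72×63/156 = 29.077
  Treatment, Neutral: 72×53/156 = 24.462
  Treatment, Disagree: 72×40/156 = 18.462
Contributions (O − E)²/E:
  (32 − 33.923)²/33.923 = 0.1090
  (22 − 28.538)²/28.538 = 1.4978
  (30 − 21.538)²/21.538 = 3.3246
  (31 − 29.077)²/29.077 = 0.1272
  (31 − 24.462)²/24.462 = 1.7474
  (10 − 18.462)²/18.462 = 3.8785
χ² = 0.1090 + 1.4978 + 3.3246 + 0.1272 + 1.7474 + 3.8785 = 10.68

10.68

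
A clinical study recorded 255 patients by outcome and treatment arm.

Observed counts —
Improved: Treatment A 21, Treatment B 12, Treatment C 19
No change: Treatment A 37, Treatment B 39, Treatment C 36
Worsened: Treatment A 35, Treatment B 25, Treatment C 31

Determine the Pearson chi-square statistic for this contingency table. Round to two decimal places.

2.79

Row totals: 52, 112, 91. Column totals: 93, 76, 86. Grand total N = 255.
Expected counts (row total × column total / N):
  Improved, Treatment A: 52×93/255 = 18.965
  Improved, Treatment B: 52×76/255 = 15.498
  Improved, Treatment C: 52×86/255 = 17.537
  No change, Treatment A: 112×93/255 = 40.847
  No change, Treatment B: 112×76/255 = 33.380
  No change, Treatment C: 112×86/255 = 37.773
  Worsened, Treatment A: 91×93/255 = 33.188
  Worsened, Treatment B: 91×76/255 = 27.122
  Worsened, Treatment C: 91×86/255 = 30.690
Contributions (O − E)²/E:
  (21 − 18.965)²/18.965 = 0.2184
  (12 − 15.498)²/15.498 = 0.7895
  (19 − 17.537)²/17.537 = 0.1220
  (37 − 40.847)²/40.847 = 0.3623
  (39 − 33.380)²/33.380 = 0.9462
  (36 − 37.773)²/37.773 = 0.0832
  (35 − 33.188)²/33.188 = 0.0989
  (25 − 27.122)²/27.122 = 0.1660
  (31 − 30.690)²/30.690 = 0.0031
χ² = 0.2184 + 0.7895 + 0.1220 + 0.3623 + 0.9462 + 0.0832 + 0.0989 + 0.1660 + 0.0031 = 2.79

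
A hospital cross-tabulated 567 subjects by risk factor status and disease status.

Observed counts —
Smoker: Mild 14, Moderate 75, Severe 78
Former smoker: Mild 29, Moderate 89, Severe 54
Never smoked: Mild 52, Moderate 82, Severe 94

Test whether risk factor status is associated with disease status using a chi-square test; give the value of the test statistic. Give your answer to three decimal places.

Row totals: 167, 172, 228. Column totals: 95, 246, 226. Grand total N = 567.
Expected counts (row total × column total / N):
  Smoker, Mild: 167×95/567 = 27.9806
  Smoker, Moderate: 167×246/567 = 72.4550
  Smoker, Severe: 167×226/567 = 66.5644
  Former smoker, Mild: 172×95/567 = 28.8183
  Former smoker, Moderate: 172×246/567 = 74.6243
  Former smoker, Severe: 172×226/567 = 68.5573
  Never smoked, Mild: 228×95/567 = 38.2011
  Never smoked, Moderate: 228×246/567 = 98.9206
  Never smoked, Severe: 228×226/567 = 90.8783
Contributions (O − E)²/E:
  (14 − 27.9806)²/27.9806 = 6.9855
  (75 − 72.4550)²/72.4550 = 0.0894
  (78 − 66.5644)²/66.5644 = 1.9646
  (29 − 28.8183)²/28.8183 = 0.0011
  (89 − 74.6243)²/74.6243 = 2.7693
  (54 − 68.5573)²/68.5573 = 3.0911
  (52 − 38.2011)²/38.2011 = 4.9844
  (82 − 98.9206)²/98.9206 = 2.8943
  (94 − 90.8783)²/90.8783 = 0.1072
χ² = 6.9855 + 0.0894 + 1.9646 + 0.0011 + 2.7693 + 3.0911 + 4.9844 + 2.8943 + 0.1072 = 22.887

22.887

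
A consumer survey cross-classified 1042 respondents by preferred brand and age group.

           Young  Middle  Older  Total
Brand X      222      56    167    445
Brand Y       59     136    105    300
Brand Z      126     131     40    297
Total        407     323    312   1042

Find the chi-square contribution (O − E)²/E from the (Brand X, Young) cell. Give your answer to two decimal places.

13.36

Row total (Brand X) = 445; column total (Young) = 407; N = 1042.
Expected count E = 445 × 407 / 1042 = 173.815.
Contribution = (O − E)²/E = (222 − 173.815)² / 173.815 = 13.36.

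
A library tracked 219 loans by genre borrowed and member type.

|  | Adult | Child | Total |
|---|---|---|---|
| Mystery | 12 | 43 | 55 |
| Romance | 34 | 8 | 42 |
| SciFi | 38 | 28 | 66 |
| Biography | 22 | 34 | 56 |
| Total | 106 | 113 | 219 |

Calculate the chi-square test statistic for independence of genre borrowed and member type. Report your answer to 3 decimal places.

37.469

Grand total N = 219.
Expected counts (row total × column total / N):
  Mystery, Adult: 55×106/219 = 26.6210
  Mystery, Child: 55×113/219 = 28.3790
  Romance, Adult: 42×106/219 = 20.3288
  Romance, Child: 42×113/219 = 21.6712
  SciFi, Adult: 66×106/219 = 31.9452
  SciFi, Child: 66×113/219 = 34.0548
  Biography, Adult: 56×106/219 = 27.1050
  Biography, Child: 56×113/219 = 28.8950
Contributions (O − E)²/E:
  (12 − 26.6210)²/26.6210 = 8.0303
  (43 − 28.3790)²/28.3790 = 7.5328
  (34 − 20.3288)²/20.3288 = 9.1939
  (8 − 21.6712)²/21.6712 = 8.6244
  (38 − 31.9452)²/31.9452 = 1.1476
  (28 − 34.0548)²/34.0548 = 1.0765
  (22 − 27.1050)²/27.1050 = 0.9615
  (34 − 28.8950)²/28.8950 = 0.9019
χ² = 8.0303 + 7.5328 + 9.1939 + 8.6244 + 1.1476 + 1.0765 + 0.9615 + 0.9019 = 37.469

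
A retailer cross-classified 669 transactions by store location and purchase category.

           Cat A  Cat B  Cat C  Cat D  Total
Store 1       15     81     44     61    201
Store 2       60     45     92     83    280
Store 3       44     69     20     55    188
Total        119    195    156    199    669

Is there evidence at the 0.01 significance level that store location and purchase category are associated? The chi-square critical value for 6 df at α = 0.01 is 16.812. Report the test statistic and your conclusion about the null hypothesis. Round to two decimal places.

Grand total N = 669.
Expected counts (row total × column total / N):
  Store 1, Cat A: 201×119/669 = 35.753
  Store 1, Cat B: 201×195/669 = 58.587
  Store 1, Cat C: 201×156/669 = 46.870
  Store 1, Cat D: 201×199/669 = 59.789
  Store 2, Cat A: 280×119/669 = 49.806
  Store 2, Cat B: 280×195/669 = 81.614
  Store 2, Cat C: 280×156/669 = 65.291
  Store 2, Cat D: 280×199/669 = 83.288
  Store 3, Cat A: 188×119/669 = 33.441
  Store 3, Cat B: 188×195/669 = 54.798
  Store 3, Cat C: 188×156/669 = 43.839
  Store 3, Cat D: 188×199/669 = 55.922
Contributions (O − E)²/E:
  (15 − 35.753)²/35.753 = 12.0462
  (81 − 58.587)²/58.587 = 8.5743
  (44 − 46.870)²/46.870 = 0.1757
  (61 − 59.789)²/59.789 = 0.0245
  (60 − 49.806)²/49.806 = 2.0864
  (45 − 81.614)²/81.614 = 16.4259
  (92 − 65.291)²/65.291 = 10.9260
  (83 − 83.288)²/83.288 = 0.0010
  (44 − 33.441)²/33.441 = 3.3340
  (69 − 54.798)²/54.798 = 3.6807
  (20 − 43.839)²/43.839 = 12.9633
  (55 − 55.922)²/55.922 = 0.0152
χ² = 12.0462 + 8.5743 + 0.1757 + 0.0245 + 2.0864 + 16.4259 + 10.9260 + 0.0010 + 3.3340 + 3.6807 + 12.9633 + 0.0152 = 70.25
df = (3−1)(4−1) = 6. Since 70.25 > 16.812, reject the null hypothesis of independence at α = 0.01.

70.25; reject H₀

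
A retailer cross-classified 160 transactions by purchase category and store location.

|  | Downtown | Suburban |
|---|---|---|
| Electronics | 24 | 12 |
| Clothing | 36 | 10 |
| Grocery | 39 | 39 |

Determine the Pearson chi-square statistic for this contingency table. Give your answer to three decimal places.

Row totals: 36, 46, 78. Column totals: 99, 61. Grand total N = 160.
Expected counts (row total × column total / N):
  Electronics, Downtown: 36×99/160 = 22.2750
  Electronics, Suburban: 36×61/160 = 13.7250
  Clothing, Downtown: 46×99/160 = 28.4625
  Clothing, Suburban: 46×61/160 = 17.5375
  Grocery, Downtown: 78×99/160 = 48.2625
  Grocery, Suburban: 78×61/160 = 29.7375
Contributions (O − E)²/E:
  (24 − 22.2750)²/22.2750 = 0.1336
  (12 − 13.7250)²/13.7250 = 0.2168
  (36 − 28.4625)²/28.4625 = 1.9961
  (10 − 17.5375)²/17.5375 = 3.2396
  (39 − 48.2625)²/48.2625 = 1.7777
  (39 − 29.7375)²/29.7375 = 2.8850
χ² = 0.1336 + 0.2168 + 1.9961 + 3.2396 + 1.7777 + 2.8850 = 10.249

10.249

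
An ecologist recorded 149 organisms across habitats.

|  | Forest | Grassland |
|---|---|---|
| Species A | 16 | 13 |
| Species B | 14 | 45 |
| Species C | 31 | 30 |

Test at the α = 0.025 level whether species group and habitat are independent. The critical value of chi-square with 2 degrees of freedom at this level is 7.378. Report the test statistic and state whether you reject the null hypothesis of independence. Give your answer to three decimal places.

Row totals: 29, 59, 61. Column totals: 61, 88. Grand total N = 149.
Expected counts (row total × column total / N):
  Species A, Forest: 29×61/149 = 11.8725
  Species A, Grassland: 29×88/149 = 17.1275
  Species B, Forest: 59×61/149 = 24.1544
  Species B, Grassland: 59×88/149 = 34.8456
  Species C, Forest: 61×61/149 = 24.9732
  Species C, Grassland: 61×88/149 = 36.0268
Contributions (O − E)²/E:
  (16 − 11.8725)²/11.8725 = 1.4349
  (13 − 17.1275)²/17.1275 = 0.9947
  (14 − 24.1544)²/24.1544 = 4.2689
  (45 − 34.8456)²/34.8456 = 2.9591
  (31 − 24.9732)²/24.9732 = 1.4545
  (30 − 36.0268)²/36.0268 = 1.0082
χ² = 1.4349 + 0.9947 + 4.2689 + 2.9591 + 1.4545 + 1.0082 = 12.120
df = (3−1)(2−1) = 2. Since 12.120 > 7.378, reject the null hypothesis of independence at α = 0.025.

12.120; reject H₀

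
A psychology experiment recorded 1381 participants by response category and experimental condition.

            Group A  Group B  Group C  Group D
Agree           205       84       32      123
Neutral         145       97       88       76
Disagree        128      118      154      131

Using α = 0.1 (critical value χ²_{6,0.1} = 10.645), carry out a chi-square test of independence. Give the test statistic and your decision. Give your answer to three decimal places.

Row totals: 444, 406, 531. Column totals: 478, 299, 274, 330. Grand total N = 1381.
Expected counts (row total × column total / N):
  Agree, Group A: 444×478/1381 = 153.6799
  Agree, Group B: 444×299/1381 = 96.1303
  Agree, Group C: 444×274/1381 = 88.0927
  Agree, Group D: 444×330/1381 = 106.0970
  Neutral, Group A: 406×478/1381 = 140.5272
  Neutral, Group B: 406×299/1381 = 87.9030
  Neutral, Group C: 406×274/1381 = 80.5532
  Neutral, Group D: 406×330/1381 = 97.0167
  Disagree, Group A: 531×478/1381 = 183.7929
  Disagree, Group B: 531×299/1381 = 114.9667
  Disagree, Group C: 531×274/1381 = 105.3541
  Disagree, Group D: 531×330/1381 = 126.8863
Contributions (O − E)²/E:
  (205 − 153.6799)²/153.6799 = 17.1379
  (84 − 96.1303)²/96.1303 = 1.5307
  (32 − 88.0927)²/88.0927 = 35.7168
  (123 − 106.0970)²/106.0970 = 2.6929
  (145 − 140.5272)²/140.5272 = 0.1424
  (97 − 87.9030)²/87.9030 = 0.9414
  (88 − 80.5532)²/80.5532 = 0.6884
  (76 − 97.0167)²/97.0167 = 4.5528
  (128 − 183.7929)²/183.7929 = 16.9367
  (118 − 114.9667)²/114.9667 = 0.0800
  (154 − 105.3541)²/105.3541 = 22.4616
  (131 − 126.8863)²/126.8863 = 0.1334
χ² = 17.1379 + 1.5307 + 35.7168 + 2.6929 + 0.1424 + 0.9414 + 0.6884 + 4.5528 + 16.9367 + 0.0800 + 22.4616 + 0.1334 = 103.015
df = (3−1)(4−1) = 6. Since 103.015 > 10.645, reject the null hypothesis of independence at α = 0.1.

103.015; reject H₀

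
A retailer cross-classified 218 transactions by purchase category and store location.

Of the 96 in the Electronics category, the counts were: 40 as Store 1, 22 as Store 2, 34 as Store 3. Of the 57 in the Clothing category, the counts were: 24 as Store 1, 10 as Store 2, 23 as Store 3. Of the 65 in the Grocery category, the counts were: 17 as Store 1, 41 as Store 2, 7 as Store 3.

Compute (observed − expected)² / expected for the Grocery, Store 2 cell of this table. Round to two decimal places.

Row total (Grocery) = 65; column total (Store 2) = 73; N = 218.
Expected count E = 65 × 73 / 218 = 21.766.
Contribution = (O − E)²/E = (41 − 21.766)² / 21.766 = 17.00.

17.00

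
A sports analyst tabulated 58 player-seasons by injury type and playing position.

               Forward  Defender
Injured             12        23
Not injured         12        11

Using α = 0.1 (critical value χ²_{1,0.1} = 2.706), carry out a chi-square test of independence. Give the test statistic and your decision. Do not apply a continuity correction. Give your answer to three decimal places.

Row totals: 35, 23. Column totals: 24, 34. Grand total N = 58.
Expected counts (row total × column total / N):
  Injured, Forward: 35×24/58 = 14.4828
  Injured, Defender: 35×34/58 = 20.5172
  Not injured, Forward: 23×24/58 = 9.5172
  Not injured, Defender: 23×34/58 = 13.4828
Contributions (O − E)²/E:
  (12 − 14.4828)²/14.4828 = 0.4256
  (23 − 20.5172)²/20.5172 = 0.3004
  (12 − 9.5172)²/9.5172 = 0.6477
  (11 − 13.4828)²/13.4828 = 0.4572
χ² = 0.4256 + 0.3004 + 0.6477 + 0.4572 = 1.831
df = (2−1)(2−1) = 1. Since 1.831 < 2.706, fail to reject the null hypothesis of independence at α = 0.1.

1.831; fail to reject H₀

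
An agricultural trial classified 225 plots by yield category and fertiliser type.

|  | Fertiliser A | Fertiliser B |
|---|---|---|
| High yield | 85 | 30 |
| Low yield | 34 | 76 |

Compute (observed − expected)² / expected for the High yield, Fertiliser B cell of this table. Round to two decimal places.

10.79

Row total (High yield) = 115; column total (Fertiliser B) = 106; N = 225.
Expected count E = 115 × 106 / 225 = 54.178.
Contribution = (O − E)²/E = (30 − 54.178)² / 54.178 = 10.79.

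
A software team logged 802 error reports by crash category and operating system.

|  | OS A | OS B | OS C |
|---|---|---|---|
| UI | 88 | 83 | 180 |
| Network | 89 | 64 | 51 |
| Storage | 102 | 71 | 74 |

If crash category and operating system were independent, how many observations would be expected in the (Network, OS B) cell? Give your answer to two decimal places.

Row total (Network) = 204; column total (OS B) = 218; grand total N = 802.
Expected count = (row total × column total) / N = 204 × 218 / 802 = 55.45.

55.45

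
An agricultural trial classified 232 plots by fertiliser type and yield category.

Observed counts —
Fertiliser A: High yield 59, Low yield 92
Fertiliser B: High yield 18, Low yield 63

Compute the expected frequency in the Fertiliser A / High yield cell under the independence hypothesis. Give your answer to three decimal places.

50.116

Row total (Fertiliser A) = 151; column total (High yield) = 77; grand total N = 232.
Expected count = (row total × column total) / N = 151 × 77 / 232 = 50.116.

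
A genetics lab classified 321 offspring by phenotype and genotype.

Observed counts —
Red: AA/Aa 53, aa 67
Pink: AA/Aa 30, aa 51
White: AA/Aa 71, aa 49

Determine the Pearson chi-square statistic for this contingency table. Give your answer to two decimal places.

10.60

Row totals: 120, 81, 120. Column totals: 154, 167. Grand total N = 321.
Expected counts (row total × column total / N):
  Red, AA/Aa: 120×154/321 = 57.570
  Red, aa: 120×167/321 = 62.430
  Pink, AA/Aa: 81×154/321 = 38.860
  Pink, aa: 81×167/321 = 42.140
  White, AA/Aa: 120×154/321 = 57.570
  White, aa: 120×167/321 = 62.430
Contributions (O − E)²/E:
  (53 − 57.570)²/57.570 = 0.3628
  (67 − 62.430)²/62.430 = 0.3345
  (30 − 38.860)²/38.860 = 2.0201
  (51 − 42.140)²/42.140 = 1.8628
  (71 − 57.570)²/57.570 = 3.1330
  (49 − 62.430)²/62.430 = 2.8891
χ² = 0.3628 + 0.3345 + 2.0201 + 1.8628 + 3.1330 + 2.8891 = 10.60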